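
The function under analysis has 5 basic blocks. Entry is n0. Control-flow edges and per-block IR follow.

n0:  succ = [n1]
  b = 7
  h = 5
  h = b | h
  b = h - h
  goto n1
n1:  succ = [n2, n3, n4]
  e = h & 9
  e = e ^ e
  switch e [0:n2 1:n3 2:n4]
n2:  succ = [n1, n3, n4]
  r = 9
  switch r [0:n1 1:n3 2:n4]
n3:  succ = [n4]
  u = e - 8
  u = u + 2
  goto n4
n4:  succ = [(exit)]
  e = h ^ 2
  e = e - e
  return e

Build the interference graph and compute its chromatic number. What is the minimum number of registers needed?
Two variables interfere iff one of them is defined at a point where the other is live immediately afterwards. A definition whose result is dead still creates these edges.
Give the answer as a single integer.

Answer: 3

Working:
Block summaries:
  n0: def={b,h} ue=∅
  n1: def={e} ue={h}
  n2: def={r} ue=∅
  n3: def={u} ue={e}
  n4: def={e} ue={h}

Liveness:
  live n0: ∅→{h}
  live n1: {h}→{e,h}
  live n2: {e,h}→{e,h}
  live n3: {e,h}→{h}
  live n4: {h}→∅

Interference:
  b↔{h}
  e↔{h,r}
  h↔{b,e,r,u}
  r↔{e,h}
  u↔{h}

Colouring:
  {e,h,r} pairwise interfere (3-clique) ⇒ χ ≥ 3
  3-colouring: c0={h}  c1={b,e,u}  c2={r}
  χ = 3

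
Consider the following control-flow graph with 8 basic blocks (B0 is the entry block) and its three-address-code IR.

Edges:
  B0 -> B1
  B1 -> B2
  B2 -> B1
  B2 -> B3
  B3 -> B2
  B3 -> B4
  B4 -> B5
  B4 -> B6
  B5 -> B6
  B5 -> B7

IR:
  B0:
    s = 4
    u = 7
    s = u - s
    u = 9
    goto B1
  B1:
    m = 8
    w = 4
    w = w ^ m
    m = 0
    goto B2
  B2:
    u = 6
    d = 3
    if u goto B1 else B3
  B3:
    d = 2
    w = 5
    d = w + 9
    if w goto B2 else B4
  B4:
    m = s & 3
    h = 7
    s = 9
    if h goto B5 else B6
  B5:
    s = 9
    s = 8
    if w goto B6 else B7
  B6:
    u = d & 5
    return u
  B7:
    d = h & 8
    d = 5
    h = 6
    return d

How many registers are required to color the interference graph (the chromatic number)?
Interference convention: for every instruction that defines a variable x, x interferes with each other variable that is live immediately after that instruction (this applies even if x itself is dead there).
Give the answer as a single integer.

def/use:
  B0 def {s,u} use ∅
  B1 def {m,w} use ∅
  B2 def {d,u} use ∅
  B3 def {d,w} use ∅
  B4 def {h,m,s} use {s}
  B5 def {s} use {w}
  B6 def {u} use {d}
  B7 def {d,h} use {h}

Live sets:
  B0: in=∅ out={s}
  B1: in={s} out={s}
  B2: in={s} out={s}
  B3: in={s} out={d,s,w}
  B4: in={d,s,w} out={d,h,w}
  B5: in={d,h,w} out={d,h}
  B6: in={d} out=∅
  B7: in={h} out=∅

Interfere edges:
  d↔{h,m,s,u,w}
  h↔{d,s,w}
  m↔{d,s,w}
  s↔{d,h,m,u,w}
  u↔{d,s}
  w↔{d,h,m,s}

Chromatic number:
  {d,h,s,w} pairwise interfere (4-clique) ⇒ χ ≥ 4
  assign d→c0 h→c3 m→c3 s→c1 u→c2 w→c2 — no edge inside a register ⇒ χ ≤ 4
  χ = 4

Answer: 4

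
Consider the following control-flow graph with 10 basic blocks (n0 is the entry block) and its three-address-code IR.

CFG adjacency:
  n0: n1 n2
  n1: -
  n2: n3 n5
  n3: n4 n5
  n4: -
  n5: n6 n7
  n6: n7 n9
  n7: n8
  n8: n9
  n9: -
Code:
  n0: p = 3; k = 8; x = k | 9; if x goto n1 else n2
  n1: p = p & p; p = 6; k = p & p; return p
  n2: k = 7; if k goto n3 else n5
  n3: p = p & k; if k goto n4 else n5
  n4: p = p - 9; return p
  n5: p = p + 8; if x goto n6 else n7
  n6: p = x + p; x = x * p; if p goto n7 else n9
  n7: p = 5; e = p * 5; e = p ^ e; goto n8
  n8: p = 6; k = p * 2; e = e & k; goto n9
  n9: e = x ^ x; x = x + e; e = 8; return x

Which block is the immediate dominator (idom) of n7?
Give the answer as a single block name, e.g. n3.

idom tree: n1←n0 n2←n0 n3←n2 n4←n3 n5←n2 n6←n5 n7←n5 n8←n7 n9←n5
Dom∩ at merges:
  n5: preds {n2,n3}: {n0,n2} ∩ {n0,n2,n3} = {n0,n2}; idom=n2
  n7: preds {n5,n6}: {n0,n2,n5} ∩ {n0,n2,n5,n6} = {n0,n2,n5}; idom=n5
  n9: preds {n6,n8}: {n0,n2,n5,n6} ∩ {n0,n2,n5,n7,n8} = {n0,n2,n5}; idom=n5

idom(n7) = n5

Answer: n5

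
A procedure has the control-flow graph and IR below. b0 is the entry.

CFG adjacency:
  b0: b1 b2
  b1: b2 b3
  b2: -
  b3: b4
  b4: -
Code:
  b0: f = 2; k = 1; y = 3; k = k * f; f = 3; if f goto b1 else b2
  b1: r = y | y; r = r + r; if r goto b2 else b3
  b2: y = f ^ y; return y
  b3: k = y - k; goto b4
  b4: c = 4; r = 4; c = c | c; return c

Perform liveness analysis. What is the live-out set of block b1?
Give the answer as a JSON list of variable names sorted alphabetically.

Block summaries:
  b0: def={f,k,y} ue=∅
  b1: def={r} ue={y}
  b2: def={y} ue={f,y}
  b3: def={k} ue={k,y}
  b4: def={c,r} ue=∅

Live sets:
  live b0: ∅→{f,k,y}
  live b1: {f,k,y}→{f,k,y}
  live b2: {f,y}→∅
  live b3: {k,y}→∅
  live b4: ∅→∅

live-out(b1) = ["f", "k", "y"]

Answer: ["f", "k", "y"]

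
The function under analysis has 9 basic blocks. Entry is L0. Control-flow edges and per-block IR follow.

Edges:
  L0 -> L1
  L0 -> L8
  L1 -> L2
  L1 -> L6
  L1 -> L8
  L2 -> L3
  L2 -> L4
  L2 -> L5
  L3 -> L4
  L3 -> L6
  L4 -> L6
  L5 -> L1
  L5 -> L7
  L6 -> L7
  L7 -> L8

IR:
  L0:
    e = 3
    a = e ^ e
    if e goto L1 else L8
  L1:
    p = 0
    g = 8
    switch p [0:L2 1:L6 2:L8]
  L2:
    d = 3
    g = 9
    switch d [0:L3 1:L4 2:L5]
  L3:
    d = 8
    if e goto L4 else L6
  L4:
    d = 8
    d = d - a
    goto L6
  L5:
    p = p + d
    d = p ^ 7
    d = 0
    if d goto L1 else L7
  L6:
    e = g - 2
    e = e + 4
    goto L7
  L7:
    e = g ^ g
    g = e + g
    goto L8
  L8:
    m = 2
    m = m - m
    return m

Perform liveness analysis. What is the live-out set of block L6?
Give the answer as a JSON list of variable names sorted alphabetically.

def/use:
  L0: def={a,e} ue=∅
  L1: def={g,p} ue=∅
  L2: def={d,g} ue=∅
  L3: def={d} ue={e}
  L4: def={d} ue={a}
  L5: def={d,p} ue={d,p}
  L6: def={e} ue={g}
  L7: def={e,g} ue={g}
  L8: def={m} ue=∅

Liveness:
  live L0: ∅→{a,e}
  live L1: {a,e}→{a,e,g,p}
  live L2: {a,e,p}→{a,d,e,g,p}
  live L3: {a,e,g}→{a,g}
  live L4: {a,g}→{g}
  live L5: {a,d,e,g,p}→{a,e,g}
  live L6: {g}→{g}
  live L7: {g}→∅
  live L8: ∅→∅

live-out(L6) = ["g"]

Answer: ["g"]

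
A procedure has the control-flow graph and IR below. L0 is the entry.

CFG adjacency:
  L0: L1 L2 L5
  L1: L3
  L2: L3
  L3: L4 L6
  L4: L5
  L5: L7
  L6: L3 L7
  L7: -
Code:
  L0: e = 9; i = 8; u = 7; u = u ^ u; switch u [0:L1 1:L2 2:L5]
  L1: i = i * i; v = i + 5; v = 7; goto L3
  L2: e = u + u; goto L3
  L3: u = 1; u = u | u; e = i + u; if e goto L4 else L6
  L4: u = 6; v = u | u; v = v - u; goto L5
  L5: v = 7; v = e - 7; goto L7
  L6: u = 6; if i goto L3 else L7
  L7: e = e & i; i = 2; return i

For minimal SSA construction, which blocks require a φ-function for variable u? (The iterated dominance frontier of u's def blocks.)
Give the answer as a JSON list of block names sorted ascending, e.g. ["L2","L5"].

idom tree: L1←L0 L2←L0 L3←L0 L4←L3 L5←L0 L6←L3 L7←L0
Dom at joins:
  L3: preds {L1,L2,L6}: {L0,L1} ∩ {L0,L2} ∩ {L0,L3,L6} = {L0}; idom=L0
  L5: preds {L0,L4}: {L0} ∩ {L0,L3,L4} = {L0}; idom=L0
  L7: preds {L5,L6}: {L0,L5} ∩ {L0,L3,L6} = {L0}; idom=L0

Frontier:
  L3←L1: walk L1 to L0
  L3←L2: walk L2 to L0
  L3←L6: walk L6→L3 to L0
  L5←L0: walk · to L0
  L5←L4: walk L4→L3 to L0
  L7←L5: walk L5 to L0
  L7←L6: walk L6→L3 to L0
  DF(L0)=∅
  DF(L1)={L3}
  DF(L2)={L3}
  DF(L3)={L3,L5,L7}
  DF(L4)={L5}
  DF(L5)={L7}
  DF(L6)={L3,L7}
  DF(L7)=∅

φ for u: defs {L0,L3,L4,L6}
  DF⁺ = {L3,L5,L7}

Answer: ["L3", "L5", "L7"]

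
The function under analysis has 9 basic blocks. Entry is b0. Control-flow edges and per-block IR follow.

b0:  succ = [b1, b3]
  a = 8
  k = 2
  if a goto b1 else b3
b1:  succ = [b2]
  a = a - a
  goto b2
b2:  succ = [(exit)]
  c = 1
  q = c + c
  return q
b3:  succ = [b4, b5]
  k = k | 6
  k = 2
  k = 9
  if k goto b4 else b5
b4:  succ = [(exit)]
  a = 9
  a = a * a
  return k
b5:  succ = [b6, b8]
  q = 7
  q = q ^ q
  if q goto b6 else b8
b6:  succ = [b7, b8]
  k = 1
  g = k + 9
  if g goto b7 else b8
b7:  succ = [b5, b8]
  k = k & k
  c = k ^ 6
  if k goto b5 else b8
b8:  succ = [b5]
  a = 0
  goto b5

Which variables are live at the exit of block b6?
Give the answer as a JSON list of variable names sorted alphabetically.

Answer: ["k"]

Working:
def/use:
  b0 def {a,k} use ∅
  b1 def {a} use {a}
  b2 def {c,q} use ∅
  b3 def {k} use {k}
  b4 def {a} use {k}
  b5 def {q} use ∅
  b6 def {g,k} use ∅
  b7 def {c,k} use {k}
  b8 def {a} use ∅

Live sets:
  b0: in=∅ out={a,k}
  b1: in={a} out=∅
  b2: in=∅ out=∅
  b3: in={k} out={k}
  b4: in={k} out=∅
  b5: in=∅ out=∅
  b6: in=∅ out={k}
  b7: in={k} out=∅
  b8: in=∅ out=∅

live-out(b6) = ["k"]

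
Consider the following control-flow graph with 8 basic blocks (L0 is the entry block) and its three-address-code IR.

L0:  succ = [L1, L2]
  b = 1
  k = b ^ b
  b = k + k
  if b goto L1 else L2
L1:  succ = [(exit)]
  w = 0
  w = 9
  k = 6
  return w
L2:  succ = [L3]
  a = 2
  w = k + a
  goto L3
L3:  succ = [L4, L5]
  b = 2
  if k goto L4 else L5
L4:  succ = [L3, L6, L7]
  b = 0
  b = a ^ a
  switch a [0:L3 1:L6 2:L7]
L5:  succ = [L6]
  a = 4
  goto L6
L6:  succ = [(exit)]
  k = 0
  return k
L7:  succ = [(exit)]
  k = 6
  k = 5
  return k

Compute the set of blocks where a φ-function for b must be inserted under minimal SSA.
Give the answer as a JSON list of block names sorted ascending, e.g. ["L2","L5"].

Answer: ["L3", "L6"]

Derivation:
idom tree: L1←L0 L2←L0 L3←L2 L4←L3 L5←L3 L6←L3 L7←L4
Dom∩ at merges:
  L3: preds {L2,L4}: {L0,L2} ∩ {L0,L2,L3,L4} = {L0,L2}; idom=L2
  L6: preds {L4,L5}: {L0,L2,L3,L4} ∩ {L0,L2,L3,L5} = {L0,L2,L3}; idom=L3

DF derivation:
  join L3 pred L2: · stop@L2
  join L3 pred L4: L4→L3 stop@L2
  join L6 pred L4: L4 stop@L3
  join L6 pred L5: L5 stop@L3
  L0 → ∅
  L1 → ∅
  L2 → ∅
  L3 → {L3}
  L4 → {L3,L6}
  L5 → {L6}
  L6 → ∅
  L7 → ∅

φ for b: defs {L0,L3,L4}
  DF⁺ = {L3,L6}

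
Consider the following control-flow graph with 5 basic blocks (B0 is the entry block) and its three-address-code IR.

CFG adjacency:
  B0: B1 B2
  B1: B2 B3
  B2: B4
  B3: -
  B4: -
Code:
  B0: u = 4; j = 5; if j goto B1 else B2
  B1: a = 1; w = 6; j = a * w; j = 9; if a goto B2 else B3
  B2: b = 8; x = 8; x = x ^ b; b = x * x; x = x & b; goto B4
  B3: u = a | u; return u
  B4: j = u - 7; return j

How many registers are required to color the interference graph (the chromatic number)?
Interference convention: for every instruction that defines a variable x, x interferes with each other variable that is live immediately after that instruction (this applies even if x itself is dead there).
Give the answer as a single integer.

Per-block:
  B0 def {j,u} use ∅
  B1 def {a,j,w} use ∅
  B2 def {b,x} use ∅
  B3 def {u} use {a,u}
  B4 def {j} use {u}

Liveness:
  B0: in=∅ out={u}
  B1: in={u} out={a,u}
  B2: in={u} out={u}
  B3: in={a,u} out=∅
  B4: in={u} out=∅

Interference:
  a — {j,u,w}
  b — {u,x}
  j — {a,u}
  u — {a,b,j,w,x}
  w — {a,u}
  x — {b,u}

Colouring:
  clique {a,j,u} ⇒ need ≥ 3
  assign a→R1 b→R1 j→R2 u→R0 w→R2 x→R2 — no edge inside a register ⇒ χ ≤ 3
  χ = 3

Answer: 3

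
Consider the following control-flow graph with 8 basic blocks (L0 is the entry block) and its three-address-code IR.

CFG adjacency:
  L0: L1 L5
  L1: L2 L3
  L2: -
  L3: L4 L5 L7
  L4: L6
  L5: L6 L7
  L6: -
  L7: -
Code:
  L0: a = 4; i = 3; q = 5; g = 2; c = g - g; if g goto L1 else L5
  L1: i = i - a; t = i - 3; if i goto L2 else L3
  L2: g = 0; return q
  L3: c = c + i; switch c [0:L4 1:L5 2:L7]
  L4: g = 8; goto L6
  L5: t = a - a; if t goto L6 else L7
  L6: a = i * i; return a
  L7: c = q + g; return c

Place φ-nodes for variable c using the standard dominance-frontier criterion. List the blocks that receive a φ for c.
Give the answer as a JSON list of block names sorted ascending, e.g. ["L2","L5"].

idom tree: L1←L0 L2←L1 L3←L1 L4←L3 L5←L0 L6←L0 L7←L0
Dom∩ at merges:
  L5: preds {L0,L3}: {L0} ∩ {L0,L1,L3} = {L0}; idom=L0
  L6: preds {L4,L5}: {L0,L1,L3,L4} ∩ {L0,L5} = {L0}; idom=L0
  L7: preds {L3,L5}: {L0,L1,L3} ∩ {L0,L5} = {L0}; idom=L0

Frontier:
  join L5 pred L0: · stop@L0
  join L5 pred L3: L3→L1 stop@L0
  join L6 pred L4: L4→L3→L1 stop@L0
  join L6 pred L5: L5 stop@L0
  join L7 pred L3: L3→L1 stop@L0
  join L7 pred L5: L5 stop@L0
  DF(L0)=∅
  DF(L1)={L5,L6,L7}
  DF(L2)=∅
  DF(L3)={L5,L6,L7}
  DF(L4)={L6}
  DF(L5)={L6,L7}
  DF(L6)=∅
  DF(L7)=∅

φ for c: defs {L0,L3,L7}
  DF⁺ = {L5,L6,L7}

Answer: ["L5", "L6", "L7"]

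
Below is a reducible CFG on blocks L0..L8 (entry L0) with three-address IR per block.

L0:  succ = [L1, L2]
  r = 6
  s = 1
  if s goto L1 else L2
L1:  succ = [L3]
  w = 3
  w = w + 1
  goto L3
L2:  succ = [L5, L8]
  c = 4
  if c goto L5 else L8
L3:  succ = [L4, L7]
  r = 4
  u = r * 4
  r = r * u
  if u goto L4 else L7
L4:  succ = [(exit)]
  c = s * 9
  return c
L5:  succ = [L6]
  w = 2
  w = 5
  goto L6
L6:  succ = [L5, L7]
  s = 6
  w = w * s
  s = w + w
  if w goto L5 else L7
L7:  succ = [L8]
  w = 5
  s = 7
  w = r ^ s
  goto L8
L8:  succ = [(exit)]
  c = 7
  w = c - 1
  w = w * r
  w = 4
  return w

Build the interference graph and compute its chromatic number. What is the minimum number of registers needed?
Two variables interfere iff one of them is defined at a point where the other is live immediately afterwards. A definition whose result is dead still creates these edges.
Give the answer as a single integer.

Answer: 3

Derivation:
Block summaries:
  L0: def={r,s} ue=∅
  L1: def={w} ue=∅
  L2: def={c} ue=∅
  L3: def={r,u} ue=∅
  L4: def={c} ue={s}
  L5: def={w} ue=∅
  L6: def={s,w} ue={w}
  L7: def={s,w} ue={r}
  L8: def={c,w} ue={r}

Live sets:
  L0: in=∅ out={r,s}
  L1: in={s} out={s}
  L2: in={r} out={r}
  L3: in={s} out={r,s}
  L4: in={s} out=∅
  L5: in={r} out={r,w}
  L6: in={r,w} out={r}
  L7: in={r} out={r}
  L8: in={r} out=∅

Conflict graph:
  c: {r}
  r: {c,s,u,w}
  s: {r,u,w}
  u: {r,s}
  w: {r,s}

Chromatic number:
  lower bound: {r,s,u} mutually conflict ⇒ χ ≥ 3
  3-colouring: c0={r}  c1={c,s}  c2={u,w}
  χ = 3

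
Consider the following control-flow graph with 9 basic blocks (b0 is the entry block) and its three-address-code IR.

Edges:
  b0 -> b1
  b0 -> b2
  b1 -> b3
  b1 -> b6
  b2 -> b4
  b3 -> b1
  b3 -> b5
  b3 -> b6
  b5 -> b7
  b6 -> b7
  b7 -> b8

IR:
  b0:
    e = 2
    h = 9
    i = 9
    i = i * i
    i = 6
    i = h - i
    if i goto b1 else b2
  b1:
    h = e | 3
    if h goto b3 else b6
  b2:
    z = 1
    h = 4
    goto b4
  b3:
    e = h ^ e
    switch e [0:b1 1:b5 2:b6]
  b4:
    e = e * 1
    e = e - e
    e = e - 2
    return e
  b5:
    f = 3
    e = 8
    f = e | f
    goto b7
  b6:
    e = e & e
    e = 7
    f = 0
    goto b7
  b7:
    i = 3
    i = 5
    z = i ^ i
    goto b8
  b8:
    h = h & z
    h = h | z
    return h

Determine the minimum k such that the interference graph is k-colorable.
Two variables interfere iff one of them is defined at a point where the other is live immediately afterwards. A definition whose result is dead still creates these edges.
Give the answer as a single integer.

def/use:
  b0 def {e,h,i} use ∅
  b1 def {h} use {e}
  b2 def {h,z} use ∅
  b3 def {e} use {e,h}
  b4 def {e} use {e}
  b5 def {e,f} use ∅
  b6 def {e,f} use {e}
  b7 def {i,z} use ∅
  b8 def {h} use {h,z}

Live sets:
  b0: in=∅ out={e}
  b1: in={e} out={e,h}
  b2: in={e} out={e}
  b3: in={e,h} out={e,h}
  b4: in={e} out=∅
  b5: in={h} out={h}
  b6: in={e,h} out={h}
  b7: in={h} out={h,z}
  b8: in={h,z} out=∅

Interfere edges:
  e — {f,h,i,z}
  f — {e,h}
  h — {e,f,i,z}
  i — {e,h}
  z — {e,h}

Registers:
  {e,f,h} pairwise interfere (3-clique) ⇒ χ ≥ 3
  3-colouring: r0={e}  r1={h}  r2={f,i,z}
  χ = 3

Answer: 3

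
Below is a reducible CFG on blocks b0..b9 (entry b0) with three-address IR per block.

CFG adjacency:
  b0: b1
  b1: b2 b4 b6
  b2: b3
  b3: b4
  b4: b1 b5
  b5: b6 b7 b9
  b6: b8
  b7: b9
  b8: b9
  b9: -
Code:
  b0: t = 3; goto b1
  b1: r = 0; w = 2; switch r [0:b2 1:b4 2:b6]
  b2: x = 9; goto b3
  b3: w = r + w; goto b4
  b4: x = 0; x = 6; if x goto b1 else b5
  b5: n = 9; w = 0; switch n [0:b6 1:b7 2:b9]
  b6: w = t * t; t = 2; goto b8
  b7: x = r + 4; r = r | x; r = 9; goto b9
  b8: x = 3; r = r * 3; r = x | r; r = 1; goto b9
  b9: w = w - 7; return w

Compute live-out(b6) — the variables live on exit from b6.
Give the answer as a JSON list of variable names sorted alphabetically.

Answer: ["r", "w"]

Working:
def/use:
  b0 def {t} use ∅
  b1 def {r,w} use ∅
  b2 def {x} use ∅
  b3 def {w} use {r,w}
  b4 def {x} use ∅
  b5 def {n,w} use ∅
  b6 def {t,w} use {t}
  b7 def {r,x} use {r}
  b8 def {r,x} use {r}
  b9 def {w} use {w}

Liveness:
  b0: in=∅ out={t}
  b1: in={t} out={r,t,w}
  b2: in={r,t,w} out={r,t,w}
  b3: in={r,t,w} out={r,t}
  b4: in={r,t} out={r,t}
  b5: in={r,t} out={r,t,w}
  b6: in={r,t} out={r,w}
  b7: in={r,w} out={w}
  b8: in={r,w} out={w}
  b9: in={w} out=∅

live-out(b6) = ["r", "w"]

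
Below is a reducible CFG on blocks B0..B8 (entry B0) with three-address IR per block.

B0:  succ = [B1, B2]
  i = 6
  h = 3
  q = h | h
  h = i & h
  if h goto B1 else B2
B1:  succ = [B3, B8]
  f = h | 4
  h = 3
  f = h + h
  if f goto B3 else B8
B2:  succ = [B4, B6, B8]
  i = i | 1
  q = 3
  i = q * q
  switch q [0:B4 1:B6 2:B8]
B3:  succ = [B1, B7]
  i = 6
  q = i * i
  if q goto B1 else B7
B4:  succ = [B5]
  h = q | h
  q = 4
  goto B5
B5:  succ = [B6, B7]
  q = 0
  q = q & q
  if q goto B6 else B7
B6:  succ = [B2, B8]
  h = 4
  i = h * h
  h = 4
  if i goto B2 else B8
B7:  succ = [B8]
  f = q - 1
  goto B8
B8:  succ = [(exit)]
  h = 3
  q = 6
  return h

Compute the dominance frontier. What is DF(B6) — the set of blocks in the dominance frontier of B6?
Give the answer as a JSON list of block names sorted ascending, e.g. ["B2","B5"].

Answer: ["B2", "B8"]

Derivation:
idom tree: B1←B0 B2←B0 B3←B1 B4←B2 B5←B4 B6←B2 B7←B0 B8←B0
Join-block Dom:
  B1: preds {B0,B3}: {B0} ∩ {B0,B1,B3} = {B0}; idom=B0
  B2: preds {B0,B6}: {B0} ∩ {B0,B2,B6} = {B0}; idom=B0
  B6: preds {B2,B5}: {B0,B2} ∩ {B0,B2,B4,B5} = {B0,B2}; idom=B2
  B7: preds {B3,B5}: {B0,B1,B3} ∩ {B0,B2,B4,B5} = {B0}; idom=B0
  B8: preds {B1,B2,B6,B7}: {B0,B1} ∩ {B0,B2} ∩ {B0,B2,B6} ∩ {B0,B7} = {B0}; idom=B0

DF walk-up:
  join B1 pred B0: · stop@B0
  join B1 pred B3: B3→B1 stop@B0
  join B2 pred B0: · stop@B0
  join B2 pred B6: B6→B2 stop@B0
  join B6 pred B2: · stop@B2
  join B6 pred B5: B5→B4 stop@B2
  join B7 pred B3: B3→B1 stop@B0
  join B7 pred B5: B5→B4→B2 stop@B0
  join B8 pred B1: B1 stop@B0
  join B8 pred B2: B2 stop@B0
  join B8 pred B6: B6→B2 stop@B0
  join B8 pred B7: B7 stop@B0
  DF(B0)=∅
  DF(B1)={B1,B7,B8}
  DF(B2)={B2,B7,B8}
  DF(B3)={B1,B7}
  DF(B4)={B6,B7}
  DF(B5)={B6,B7}
  DF(B6)={B2,B8}
  DF(B7)={B8}
  DF(B8)=∅

DF(B6) = ["B2", "B8"]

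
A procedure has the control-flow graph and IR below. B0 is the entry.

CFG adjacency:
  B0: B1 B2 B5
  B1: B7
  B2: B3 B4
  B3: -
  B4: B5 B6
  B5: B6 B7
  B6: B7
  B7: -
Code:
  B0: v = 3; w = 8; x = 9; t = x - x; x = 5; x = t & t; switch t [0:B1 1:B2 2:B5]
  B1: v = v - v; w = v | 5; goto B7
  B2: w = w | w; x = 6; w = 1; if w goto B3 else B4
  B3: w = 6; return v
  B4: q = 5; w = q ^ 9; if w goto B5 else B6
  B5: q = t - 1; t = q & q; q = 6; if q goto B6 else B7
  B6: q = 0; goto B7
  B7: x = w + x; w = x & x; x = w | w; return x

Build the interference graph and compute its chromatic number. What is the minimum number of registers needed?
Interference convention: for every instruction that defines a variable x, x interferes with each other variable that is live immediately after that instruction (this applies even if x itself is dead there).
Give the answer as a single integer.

Block summaries:
  B0 def {t,v,w,x} use ∅
  B1 def {v,w} use {v}
  B2 def {w,x} use {w}
  B3 def {w} use {v}
  B4 def {q,w} use ∅
  B5 def {q,t} use {t}
  B6 def {q} use ∅
  B7 def {w,x} use {w,x}

Live sets:
  B0: in=∅ out={t,v,w,x}
  B1: in={v,x} out={w,x}
  B2: in={t,v,w} out={t,v,x}
  B3: in={v} out=∅
  B4: in={t,x} out={t,w,x}
  B5: in={t,w,x} out={w,x}
  B6: in={w,x} out={w,x}
  B7: in={w,x} out=∅

Interference:
  q↔{t,w,x}
  t↔{q,v,w,x}
  v↔{t,w,x}
  w↔{q,t,v,x}
  x↔{q,t,v,w}

Registers:
  lower bound: {q,t,w,x} mutually conflict ⇒ χ ≥ 4
  assign q→c3 t→c0 v→c3 w→c1 x→c2 — no edge inside a register ⇒ χ ≤ 4
  χ = 4

Answer: 4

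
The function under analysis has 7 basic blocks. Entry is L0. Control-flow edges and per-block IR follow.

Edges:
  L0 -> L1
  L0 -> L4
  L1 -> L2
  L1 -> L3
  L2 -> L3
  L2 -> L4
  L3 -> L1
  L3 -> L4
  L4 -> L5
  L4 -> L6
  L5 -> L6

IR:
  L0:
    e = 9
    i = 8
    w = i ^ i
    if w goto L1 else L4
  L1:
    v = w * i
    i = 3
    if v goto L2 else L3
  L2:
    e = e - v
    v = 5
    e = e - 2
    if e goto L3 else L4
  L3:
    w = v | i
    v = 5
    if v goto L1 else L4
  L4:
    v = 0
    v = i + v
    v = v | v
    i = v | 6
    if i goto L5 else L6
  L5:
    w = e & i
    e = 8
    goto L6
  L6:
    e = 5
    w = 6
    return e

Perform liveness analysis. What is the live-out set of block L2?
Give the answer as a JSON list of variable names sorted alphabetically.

Block summaries:
  L0 def {e,i,w} use ∅
  L1 def {i,v} use {i,w}
  L2 def {e,v} use {e,v}
  L3 def {v,w} use {i,v}
  L4 def {i,v} use {i}
  L5 def {e,w} use {e,i}
  L6 def {e,w} use ∅

Backward fixpoint:
  L0 li=∅ lo={e,i,w}
  L1 li={e,i,w} lo={e,i,v}
  L2 li={e,i,v} lo={e,i,v}
  L3 li={e,i,v} lo={e,i,w}
  L4 li={e,i} lo={e,i}
  L5 li={e,i} lo=∅
  L6 li=∅ lo=∅

live-out(L2) = ["e", "i", "v"]

Answer: ["e", "i", "v"]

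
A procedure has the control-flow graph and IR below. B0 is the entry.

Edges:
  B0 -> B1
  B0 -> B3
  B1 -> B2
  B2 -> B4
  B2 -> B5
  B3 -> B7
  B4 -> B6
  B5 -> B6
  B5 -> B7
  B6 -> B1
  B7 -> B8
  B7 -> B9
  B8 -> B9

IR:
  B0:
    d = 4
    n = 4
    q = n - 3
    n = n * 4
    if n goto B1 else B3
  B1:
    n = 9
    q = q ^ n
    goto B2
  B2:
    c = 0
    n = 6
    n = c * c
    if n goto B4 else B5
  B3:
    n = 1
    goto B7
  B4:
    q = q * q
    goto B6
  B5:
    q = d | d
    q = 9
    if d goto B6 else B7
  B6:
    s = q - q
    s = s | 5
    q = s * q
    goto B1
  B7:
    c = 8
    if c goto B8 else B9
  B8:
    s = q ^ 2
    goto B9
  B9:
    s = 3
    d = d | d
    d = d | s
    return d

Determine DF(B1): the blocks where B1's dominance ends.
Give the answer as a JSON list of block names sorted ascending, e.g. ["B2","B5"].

idom tree: B1←B0 B2←B1 B3←B0 B4←B2 B5←B2 B6←B2 B7←B0 B8←B7 B9←B7
Join-block Dom:
  B1: preds {B0,B6}: {B0} ∩ {B0,B1,B2,B6} = {B0}; idom=B0
  B6: preds {B4,B5}: {B0,B1,B2,B4} ∩ {B0,B1,B2,B5} = {B0,B1,B2}; idom=B2
  B7: preds {B3,B5}: {B0,B3} ∩ {B0,B1,B2,B5} = {B0}; idom=B0
  B9: preds {B7,B8}: {B0,B7} ∩ {B0,B7,B8} = {B0,B7}; idom=B7

DF derivation:
  B1←B0: walk · to B0
  B1←B6: walk B6→B2→B1 to B0
  B6←B4: walk B4 to B2
  B6←B5: walk B5 to B2
  B7←B3: walk B3 to B0
  B7←B5: walk B5→B2→B1 to B0
  B9←B7: walk · to B7
  B9←B8: walk B8 to B7
  B0 → ∅
  B1 → {B1,B7}
  B2 → {B1,B7}
  B3 → {B7}
  B4 → {B6}
  B5 → {B6,B7}
  B6 → {B1}
  B7 → ∅
  B8 → {B9}
  B9 → ∅

DF(B1) = ["B1", "B7"]

Answer: ["B1", "B7"]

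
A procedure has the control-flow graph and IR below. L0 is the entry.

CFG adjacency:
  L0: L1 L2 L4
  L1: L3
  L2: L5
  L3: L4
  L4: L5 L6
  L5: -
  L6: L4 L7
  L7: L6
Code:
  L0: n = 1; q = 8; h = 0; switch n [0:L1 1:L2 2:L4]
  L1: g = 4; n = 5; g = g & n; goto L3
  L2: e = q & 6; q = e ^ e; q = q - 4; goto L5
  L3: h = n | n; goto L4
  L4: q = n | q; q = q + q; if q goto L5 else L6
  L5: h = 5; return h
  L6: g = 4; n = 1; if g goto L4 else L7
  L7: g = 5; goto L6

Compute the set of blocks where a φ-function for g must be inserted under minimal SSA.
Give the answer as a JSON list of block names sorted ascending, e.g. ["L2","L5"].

Answer: ["L4", "L5", "L6"]

Derivation:
idom tree: L1←L0 L2←L0 L3←L1 L4←L0 L5←L0 L6←L4 L7←L6
Dom at joins:
  L4: preds {L0,L3,L6}: {L0} ∩ {L0,L1,L3} ∩ {L0,L4,L6} = {L0}; idom=L0
  L5: preds {L2,L4}: {L0,L2} ∩ {L0,L4} = {L0}; idom=L0
  L6: preds {L4,L7}: {L0,L4} ∩ {L0,L4,L6,L7} = {L0,L4}; idom=L4

Frontier:
  L4←L0: walk · to L0
  L4←L3: walk L3→L1 to L0
  L4←L6: walk L6→L4 to L0
  L5←L2: walk L2 to L0
  L5←L4: walk L4 to L0
  L6←L4: walk · to L4
  L6←L7: walk L7→L6 to L4
  L0 → ∅
  L1 → {L4}
  L2 → {L5}
  L3 → {L4}
  L4 → {L4,L5}
  L5 → ∅
  L6 → {L4,L6}
  L7 → {L6}

φ for g: defs {L1,L6,L7}
  DF⁺ = {L4,L5,L6}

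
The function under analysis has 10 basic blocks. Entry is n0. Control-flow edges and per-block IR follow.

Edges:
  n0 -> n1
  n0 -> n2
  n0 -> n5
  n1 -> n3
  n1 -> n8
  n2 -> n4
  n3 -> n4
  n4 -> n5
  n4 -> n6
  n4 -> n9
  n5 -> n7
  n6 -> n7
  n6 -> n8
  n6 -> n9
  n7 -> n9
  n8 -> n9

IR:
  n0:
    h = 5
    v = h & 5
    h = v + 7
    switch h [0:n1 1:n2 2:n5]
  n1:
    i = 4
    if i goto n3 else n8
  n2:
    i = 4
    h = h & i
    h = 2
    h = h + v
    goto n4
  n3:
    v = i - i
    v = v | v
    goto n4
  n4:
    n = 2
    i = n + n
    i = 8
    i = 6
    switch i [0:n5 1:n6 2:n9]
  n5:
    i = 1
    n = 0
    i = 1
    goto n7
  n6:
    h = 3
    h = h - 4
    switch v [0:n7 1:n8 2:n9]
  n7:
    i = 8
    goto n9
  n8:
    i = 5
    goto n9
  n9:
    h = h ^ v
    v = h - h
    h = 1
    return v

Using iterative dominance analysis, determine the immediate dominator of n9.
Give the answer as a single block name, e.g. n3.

Answer: n0

Analysis:
idom tree: n1←n0 n2←n0 n3←n1 n4←n0 n5←n0 n6←n4 n7←n0 n8←n0 n9←n0
Dom at joins:
  n4: preds {n2,n3}: {n0,n2} ∩ {n0,n1,n3} = {n0}; idom=n0
  n5: preds {n0,n4}: {n0} ∩ {n0,n4} = {n0}; idom=n0
  n7: preds {n5,n6}: {n0,n5} ∩ {n0,n4,n6} = {n0}; idom=n0
  n8: preds {n1,n6}: {n0,n1} ∩ {n0,n4,n6} = {n0}; idom=n0
  n9: preds {n4,n6,n7,n8}: {n0,n4} ∩ {n0,n4,n6} ∩ {n0,n7} ∩ {n0,n8} = {n0}; idom=n0

idom(n9) = n0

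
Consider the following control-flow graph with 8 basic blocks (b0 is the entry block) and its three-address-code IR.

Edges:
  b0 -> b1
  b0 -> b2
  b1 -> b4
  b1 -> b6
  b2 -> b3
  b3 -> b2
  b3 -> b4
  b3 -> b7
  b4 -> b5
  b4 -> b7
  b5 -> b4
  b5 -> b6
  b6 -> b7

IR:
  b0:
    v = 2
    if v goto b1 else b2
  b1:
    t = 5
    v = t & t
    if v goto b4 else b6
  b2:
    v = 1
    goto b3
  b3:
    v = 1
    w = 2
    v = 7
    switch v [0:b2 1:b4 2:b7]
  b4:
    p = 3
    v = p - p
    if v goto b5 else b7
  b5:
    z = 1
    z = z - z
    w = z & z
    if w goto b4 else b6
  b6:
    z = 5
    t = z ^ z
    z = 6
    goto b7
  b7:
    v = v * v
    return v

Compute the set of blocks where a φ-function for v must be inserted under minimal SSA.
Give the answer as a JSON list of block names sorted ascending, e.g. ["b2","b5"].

Answer: ["b2", "b4", "b6", "b7"]

Derivation:
idom tree: b1←b0 b2←b0 b3←b2 b4←b0 b5←b4 b6←b0 b7←b0
Dom∩ at merges:
  b2: preds {b0,b3}: {b0} ∩ {b0,b2,b3} = {b0}; idom=b0
  b4: preds {b1,b3,b5}: {b0,b1} ∩ {b0,b2,b3} ∩ {b0,b4,b5} = {b0}; idom=b0
  b6: preds {b1,b5}: {b0,b1} ∩ {b0,b4,b5} = {b0}; idom=b0
  b7: preds {b3,b4,b6}: {b0,b2,b3} ∩ {b0,b4} ∩ {b0,b6} = {b0}; idom=b0

DF derivation:
  b2←b0: walk · to b0
  b2←b3: walk b3→b2 to b0
  b4←b1: walk b1 to b0
  b4←b3: walk b3→b2 to b0
  b4←b5: walk b5→b4 to b0
  b6←b1: walk b1 to b0
  b6←b5: walk b5→b4 to b0
  b7←b3: walk b3→b2 to b0
  b7←b4: walk b4 to b0
  b7←b6: walk b6 to b0
  DF(b0)=∅
  DF(b1)={b4,b6}
  DF(b2)={b2,b4,b7}
  DF(b3)={b2,b4,b7}
  DF(b4)={b4,b6,b7}
  DF(b5)={b4,b6}
  DF(b6)={b7}
  DF(b7)=∅

φ for v: defs {b0,b1,b2,b3,b4,b7}
  DF⁺ = {b2,b4,b6,b7}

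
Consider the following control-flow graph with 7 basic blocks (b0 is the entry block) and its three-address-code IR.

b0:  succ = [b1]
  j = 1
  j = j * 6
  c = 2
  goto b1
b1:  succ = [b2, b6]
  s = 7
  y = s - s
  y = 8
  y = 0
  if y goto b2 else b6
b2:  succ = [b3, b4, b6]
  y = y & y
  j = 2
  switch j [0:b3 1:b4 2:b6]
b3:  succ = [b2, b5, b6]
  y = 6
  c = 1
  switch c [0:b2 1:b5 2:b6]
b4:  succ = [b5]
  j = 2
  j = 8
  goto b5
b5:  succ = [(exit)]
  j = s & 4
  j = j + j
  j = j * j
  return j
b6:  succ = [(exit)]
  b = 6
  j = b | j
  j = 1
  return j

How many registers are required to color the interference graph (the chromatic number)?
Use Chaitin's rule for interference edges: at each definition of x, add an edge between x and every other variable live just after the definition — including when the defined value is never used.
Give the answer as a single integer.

Per-block:
  b0 def {c,j} use ∅
  b1 def {s,y} use ∅
  b2 def {j,y} use {y}
  b3 def {c,y} use ∅
  b4 def {j} use ∅
  b5 def {j} use {s}
  b6 def {b,j} use {j}

Backward fixpoint:
  b0: in=∅ out={j}
  b1: in={j} out={j,s,y}
  b2: in={s,y} out={j,s}
  b3: in={j,s} out={j,s,y}
  b4: in={s} out={s}
  b5: in={s} out=∅
  b6: in={j} out=∅

Interference:
  b — {j}
  c — {j,s,y}
  j — {b,c,s,y}
  s — {c,j,y}
  y — {c,j,s}

Colouring:
  lower bound: {c,j,s,y} mutually conflict ⇒ χ ≥ 4
  assign b→R1 c→R1 j→R0 s→R2 y→R3 — no edge inside a register ⇒ χ ≤ 4
  χ = 4

Answer: 4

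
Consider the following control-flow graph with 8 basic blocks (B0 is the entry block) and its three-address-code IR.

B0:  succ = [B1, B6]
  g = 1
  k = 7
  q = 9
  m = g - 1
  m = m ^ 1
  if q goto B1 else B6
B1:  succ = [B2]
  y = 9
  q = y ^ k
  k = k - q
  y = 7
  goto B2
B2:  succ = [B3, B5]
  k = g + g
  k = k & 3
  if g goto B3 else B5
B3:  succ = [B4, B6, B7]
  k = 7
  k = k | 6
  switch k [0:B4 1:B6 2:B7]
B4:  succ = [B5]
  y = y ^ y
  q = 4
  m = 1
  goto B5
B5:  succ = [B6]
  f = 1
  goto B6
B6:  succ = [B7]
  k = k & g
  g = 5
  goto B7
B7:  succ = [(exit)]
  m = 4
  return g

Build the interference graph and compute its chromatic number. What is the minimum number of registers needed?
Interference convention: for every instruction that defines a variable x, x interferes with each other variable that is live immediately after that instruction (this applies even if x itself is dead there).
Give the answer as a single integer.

Per-block:
  B0 def {g,k,m,q} use ∅
  B1 def {k,q,y} use {k}
  B2 def {k} use {g}
  B3 def {k} use ∅
  B4 def {m,q,y} use {y}
  B5 def {f} use ∅
  B6 def {g,k} use {g,k}
  B7 def {m} use {g}

Backward fixpoint:
  B0: in=∅ out={g,k}
  B1: in={g,k} out={g,y}
  B2: in={g,y} out={g,k,y}
  B3: in={g,y} out={g,k,y}
  B4: in={g,k,y} out={g,k}
  B5: in={g,k} out={g,k}
  B6: in={g,k} out={g}
  B7: in={g} out=∅

Conflict graph:
  f: {g,k}
  g: {f,k,m,q,y}
  k: {f,g,m,q,y}
  m: {g,k,q}
  q: {g,k,m}
  y: {g,k}

Chromatic number:
  clique {g,k,m,q} ⇒ need ≥ 4
  4-colouring: r0={g}  r1={k}  r2={f,m,y}  r3={q}
  χ = 4

Answer: 4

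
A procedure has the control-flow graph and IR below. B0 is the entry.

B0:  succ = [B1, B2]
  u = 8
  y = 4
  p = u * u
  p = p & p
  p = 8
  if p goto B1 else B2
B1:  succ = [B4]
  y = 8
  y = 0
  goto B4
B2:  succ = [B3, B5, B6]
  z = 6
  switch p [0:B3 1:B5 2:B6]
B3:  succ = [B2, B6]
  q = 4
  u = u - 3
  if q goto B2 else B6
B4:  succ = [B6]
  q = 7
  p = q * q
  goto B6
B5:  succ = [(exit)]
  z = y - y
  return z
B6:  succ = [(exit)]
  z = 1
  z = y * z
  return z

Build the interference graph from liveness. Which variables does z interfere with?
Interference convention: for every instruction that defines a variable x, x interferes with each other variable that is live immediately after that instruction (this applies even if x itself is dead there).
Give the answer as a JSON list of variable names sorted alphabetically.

Answer: ["p", "u", "y"]

Analysis:
def/use:
  B0 def {p,u,y} use ∅
  B1 def {y} use ∅
  B2 def {z} use {p}
  B3 def {q,u} use {u}
  B4 def {p,q} use ∅
  B5 def {z} use {y}
  B6 def {z} use {y}

Backward fixpoint:
  live B0: ∅→{p,u,y}
  live B1: ∅→{y}
  live B2: {p,u,y}→{p,u,y}
  live B3: {p,u,y}→{p,u,y}
  live B4: {y}→{y}
  live B5: {y}→∅
  live B6: {y}→∅

Conflict graph:
  p: {q,u,y,z}
  q: {p,u,y}
  u: {p,q,y,z}
  y: {p,q,u,z}
  z: {p,u,y}

N(z) = ["p", "u", "y"]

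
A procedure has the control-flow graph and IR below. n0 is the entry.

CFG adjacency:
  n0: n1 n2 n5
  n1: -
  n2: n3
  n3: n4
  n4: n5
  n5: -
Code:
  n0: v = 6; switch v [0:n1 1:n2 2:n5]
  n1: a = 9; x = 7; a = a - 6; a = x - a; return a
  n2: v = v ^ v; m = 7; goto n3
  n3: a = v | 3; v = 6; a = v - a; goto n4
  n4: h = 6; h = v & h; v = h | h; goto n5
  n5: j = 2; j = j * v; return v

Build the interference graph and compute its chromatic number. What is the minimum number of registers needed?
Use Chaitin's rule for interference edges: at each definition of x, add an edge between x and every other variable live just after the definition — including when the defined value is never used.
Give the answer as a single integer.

def/use:
  n0: {v} / ∅
  n1: {a,x} / ∅
  n2: {m,v} / {v}
  n3: {a,v} / {v}
  n4: {h,v} / {v}
  n5: {j} / {v}

Liveness:
  live n0: ∅→{v}
  live n1: ∅→∅
  live n2: {v}→{v}
  live n3: {v}→{v}
  live n4: {v}→{v}
  live n5: {v}→∅

Conflict graph:
  a — {v,x}
  h — {v}
  j — {v}
  m — {v}
  v — {a,h,j,m}
  x — {a}

Colouring:
  {a,v} pairwise interfere (2-clique) ⇒ χ ≥ 2
  assign a→r1 h→r1 j→r1 m→r1 v→r0 x→r0 — no edge inside a register ⇒ χ ≤ 2
  χ = 2

Answer: 2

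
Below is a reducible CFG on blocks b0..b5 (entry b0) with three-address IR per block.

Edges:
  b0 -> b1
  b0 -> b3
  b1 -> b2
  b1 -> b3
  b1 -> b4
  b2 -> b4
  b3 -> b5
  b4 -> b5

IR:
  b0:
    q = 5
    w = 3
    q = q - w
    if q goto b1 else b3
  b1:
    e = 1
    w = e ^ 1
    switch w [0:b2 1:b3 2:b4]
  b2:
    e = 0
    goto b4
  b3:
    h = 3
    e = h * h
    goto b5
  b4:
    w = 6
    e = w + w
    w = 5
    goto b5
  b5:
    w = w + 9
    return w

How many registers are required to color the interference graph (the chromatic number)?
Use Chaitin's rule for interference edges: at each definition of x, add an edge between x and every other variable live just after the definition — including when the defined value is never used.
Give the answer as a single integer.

def/use:
  b0 def {q,w} use ∅
  b1 def {e,w} use ∅
  b2 def {e} use ∅
  b3 def {e,h} use ∅
  b4 def {e,w} use ∅
  b5 def {w} use {w}

Backward fixpoint:
  live b0: ∅→{w}
  live b1: ∅→{w}
  live b2: ∅→∅
  live b3: {w}→{w}
  live b4: ∅→{w}
  live b5: {w}→∅

Interference:
  e — {w}
  h — {w}
  q — {w}
  w — {e,h,q}

Registers:
  {e,w} pairwise interfere (2-clique) ⇒ χ ≥ 2
  2-colouring: c0={w}  c1={e,h,q}
  χ = 2

Answer: 2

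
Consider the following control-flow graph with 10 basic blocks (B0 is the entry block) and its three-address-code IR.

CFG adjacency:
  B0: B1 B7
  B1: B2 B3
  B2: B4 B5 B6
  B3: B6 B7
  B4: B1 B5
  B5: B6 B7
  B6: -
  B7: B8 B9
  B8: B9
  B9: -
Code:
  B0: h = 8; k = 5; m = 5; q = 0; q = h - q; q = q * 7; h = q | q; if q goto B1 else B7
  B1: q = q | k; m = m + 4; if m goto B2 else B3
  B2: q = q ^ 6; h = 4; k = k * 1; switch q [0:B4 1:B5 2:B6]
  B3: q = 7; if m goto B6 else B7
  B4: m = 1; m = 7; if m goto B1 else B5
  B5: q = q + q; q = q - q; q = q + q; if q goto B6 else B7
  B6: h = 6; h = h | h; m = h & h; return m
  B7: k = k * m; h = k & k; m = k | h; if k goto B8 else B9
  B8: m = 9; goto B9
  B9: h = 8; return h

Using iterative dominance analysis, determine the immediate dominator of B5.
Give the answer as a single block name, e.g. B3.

idom tree: B1←B0 B2←B1 B3←B1 B4←B2 B5←B2 B6←B1 B7←B0 B8←B7 B9←B7
Join-block Dom:
  B1: preds {B0,B4}: {B0} ∩ {B0,B1,B2,B4} = {B0}; idom=B0
  B5: preds {B2,B4}: {B0,B1,B2} ∩ {B0,B1,B2,B4} = {B0,B1,B2}; idom=B2
  B6: preds {B2,B3,B5}: {B0,B1,B2} ∩ {B0,B1,B3} ∩ {B0,B1,B2,B5} = {B0,B1}; idom=B1
  B7: preds {B0,B3,B5}: {B0} ∩ {B0,B1,B3} ∩ {B0,B1,B2,B5} = {B0}; idom=B0
  B9: preds {B7,B8}: {B0,B7} ∩ {B0,B7,B8} = {B0,B7}; idom=B7

idom(B5) = B2

Answer: B2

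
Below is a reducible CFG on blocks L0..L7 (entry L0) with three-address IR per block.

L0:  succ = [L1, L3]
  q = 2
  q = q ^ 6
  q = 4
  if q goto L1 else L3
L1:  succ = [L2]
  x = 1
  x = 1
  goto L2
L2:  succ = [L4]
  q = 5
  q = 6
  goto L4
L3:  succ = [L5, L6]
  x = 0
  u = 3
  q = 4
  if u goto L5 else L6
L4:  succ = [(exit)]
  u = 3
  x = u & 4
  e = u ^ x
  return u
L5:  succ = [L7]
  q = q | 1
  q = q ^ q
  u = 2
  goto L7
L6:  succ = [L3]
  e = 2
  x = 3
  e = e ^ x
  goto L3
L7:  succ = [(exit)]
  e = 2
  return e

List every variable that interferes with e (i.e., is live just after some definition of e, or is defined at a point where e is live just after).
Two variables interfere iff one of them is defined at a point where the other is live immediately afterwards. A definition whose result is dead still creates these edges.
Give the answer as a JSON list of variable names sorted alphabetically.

Block summaries:
  L0: {q} / ∅
  L1: {x} / ∅
  L2: {q} / ∅
  L3: {q,u,x} / ∅
  L4: {e,u,x} / ∅
  L5: {q,u} / {q}
  L6: {e,x} / ∅
  L7: {e} / ∅

Liveness:
  live L0: ∅→∅
  live L1: ∅→∅
  live L2: ∅→∅
  live L3: ∅→{q}
  live L4: ∅→∅
  live L5: {q}→∅
  live L6: ∅→∅
  live L7: ∅→∅

Interference:
  e — {u,x}
  q — {u}
  u — {e,q,x}
  x — {e,u}

N(e) = ["u", "x"]

Answer: ["u", "x"]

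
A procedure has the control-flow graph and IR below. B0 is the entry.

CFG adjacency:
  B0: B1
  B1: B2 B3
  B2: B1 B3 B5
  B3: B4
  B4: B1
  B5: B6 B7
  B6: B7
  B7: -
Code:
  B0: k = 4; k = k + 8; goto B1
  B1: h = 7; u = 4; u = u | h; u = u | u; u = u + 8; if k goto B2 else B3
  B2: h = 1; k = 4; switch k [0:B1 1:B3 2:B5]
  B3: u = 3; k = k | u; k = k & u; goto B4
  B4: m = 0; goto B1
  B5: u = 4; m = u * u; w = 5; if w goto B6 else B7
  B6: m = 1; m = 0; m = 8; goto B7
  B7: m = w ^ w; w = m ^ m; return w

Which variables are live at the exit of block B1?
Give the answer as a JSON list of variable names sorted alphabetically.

Answer: ["k"]

Working:
def/use:
  B0 def {k} use ∅
  B1 def {h,u} use {k}
  B2 def {h,k} use ∅
  B3 def {k,u} use {k}
  B4 def {m} use ∅
  B5 def {m,u,w} use ∅
  B6 def {m} use ∅
  B7 def {m,w} use {w}

Liveness:
  B0: in=∅ out={k}
  B1: in={k} out={k}
  B2: in=∅ out={k}
  B3: in={k} out={k}
  B4: in={k} out={k}
  B5: in=∅ out={w}
  B6: in={w} out={w}
  B7: in={w} out=∅

live-out(B1) = ["k"]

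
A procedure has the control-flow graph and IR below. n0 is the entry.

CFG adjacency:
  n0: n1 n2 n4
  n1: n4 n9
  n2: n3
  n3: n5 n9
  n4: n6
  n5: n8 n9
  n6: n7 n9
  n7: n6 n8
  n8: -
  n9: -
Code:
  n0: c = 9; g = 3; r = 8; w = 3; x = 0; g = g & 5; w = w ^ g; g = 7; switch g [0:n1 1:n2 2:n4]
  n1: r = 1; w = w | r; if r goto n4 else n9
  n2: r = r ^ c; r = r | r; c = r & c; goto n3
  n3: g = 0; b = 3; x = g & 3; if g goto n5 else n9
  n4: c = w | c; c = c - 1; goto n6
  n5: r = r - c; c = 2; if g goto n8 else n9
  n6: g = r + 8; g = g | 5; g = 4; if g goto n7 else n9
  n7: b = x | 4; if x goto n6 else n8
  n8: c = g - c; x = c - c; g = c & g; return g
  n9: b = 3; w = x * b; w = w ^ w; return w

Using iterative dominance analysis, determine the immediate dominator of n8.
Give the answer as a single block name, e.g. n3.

idom tree: n1←n0 n2←n0 n3←n2 n4←n0 n5←n3 n6←n4 n7←n6 n8←n0 n9←n0
Join-block Dom:
  n4: preds {n0,n1}: {n0} ∩ {n0,n1} = {n0}; idom=n0
  n6: preds {n4,n7}: {n0,n4} ∩ {n0,n4,n6,n7} = {n0,n4}; idom=n4
  n8: preds {n5,n7}: {n0,n2,n3,n5} ∩ {n0,n4,n6,n7} = {n0}; idom=n0
  n9: preds {n1,n3,n5,n6}: {n0,n1} ∩ {n0,n2,n3} ∩ {n0,n2,n3,n5} ∩ {n0,n4,n6} = {n0}; idom=n0

idom(n8) = n0

Answer: n0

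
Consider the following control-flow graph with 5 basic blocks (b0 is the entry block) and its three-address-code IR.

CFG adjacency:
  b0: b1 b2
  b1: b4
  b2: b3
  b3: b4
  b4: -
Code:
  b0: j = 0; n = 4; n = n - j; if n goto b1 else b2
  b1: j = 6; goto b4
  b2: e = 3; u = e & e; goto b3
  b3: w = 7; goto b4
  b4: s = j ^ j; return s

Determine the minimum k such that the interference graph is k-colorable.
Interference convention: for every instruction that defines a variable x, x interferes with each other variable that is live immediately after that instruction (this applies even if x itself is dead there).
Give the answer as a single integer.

Answer: 2

Derivation:
Per-block:
  b0: {j,n} / ∅
  b1: {j} / ∅
  b2: {e,u} / ∅
  b3: {w} / ∅
  b4: {s} / {j}

Backward fixpoint:
  b0: in=∅ out={j}
  b1: in=∅ out={j}
  b2: in={j} out={j}
  b3: in={j} out={j}
  b4: in={j} out=∅

Interfere edges:
  e↔{j}
  j↔{e,n,u,w}
  n↔{j}
  s↔∅
  u↔{j}
  w↔{j}

Colouring:
  {e,j} pairwise interfere (2-clique) ⇒ χ ≥ 2
  assign e→r1 j→r0 n→r1 s→r0 u→r1 w→r1 — no edge inside a register ⇒ χ ≤ 2
  χ = 2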